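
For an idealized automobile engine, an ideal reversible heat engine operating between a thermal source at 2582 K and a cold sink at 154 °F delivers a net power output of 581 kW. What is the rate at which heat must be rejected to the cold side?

T_C = 154 °F → (154 − 32) × 5/9 = 67.78 °C = 340.93 K.
Carnot efficiency: η = 1 − T_C/T_H = 1 − 340.93/2582.00 = 0.8680.
Since Q_C/Q_H = T_C/T_H and Q_H = W/η, Q_C = W·T_C/(T_H − T_C) = 581 × 340.93/2241.07 = 88.4 kW.

Q̇_C ≈ 88.4 kW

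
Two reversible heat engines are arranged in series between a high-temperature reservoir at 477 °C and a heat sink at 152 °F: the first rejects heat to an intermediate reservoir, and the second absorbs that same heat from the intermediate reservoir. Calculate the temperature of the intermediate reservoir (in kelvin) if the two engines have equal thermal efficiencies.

T_H = 477 °C → 477 + 273.15 = 750.15 K.
T_C = 152 °F → (152 − 32) × 5/9 = 66.67 °C = 339.82 K.
Equal efficiencies require 1 − T_m/T_H = 1 − T_C/T_m, i.e. T_m/T_H = T_C/T_m, so T_m = √(T_H·T_C) = √(750.15 × 339.82) = 504.9 K.

T_m ≈ 504.9 K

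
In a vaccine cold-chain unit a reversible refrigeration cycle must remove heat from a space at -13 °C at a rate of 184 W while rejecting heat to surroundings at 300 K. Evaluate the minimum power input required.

T_C = -13 °C → -13 + 273.15 = 260.15 K.
Carnot COP: COP_R = T_C/(T_H − T_C) = 260.15/39.85 = 6.5282.
W = Q_C/COP_R = 184/6.5282 = 28.2 W.

Ẇ_in ≈ 28.2 W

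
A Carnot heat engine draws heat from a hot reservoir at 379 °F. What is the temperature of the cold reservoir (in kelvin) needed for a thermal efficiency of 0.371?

T_H = 379 °F → (379 − 32) × 5/9 = 192.78 °C = 465.93 K.
From η = 1 − T_C/T_H, T_C = T_H·(1 − η) = 465.93 × (1 − 0.371) = 293 K.

T_C ≈ 293 K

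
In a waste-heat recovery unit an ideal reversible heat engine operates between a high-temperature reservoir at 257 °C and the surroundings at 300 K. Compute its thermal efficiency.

T_H = 257 °C → 257 + 273.15 = 530.15 K.
η_rev = 1 − T_C/T_H = 1 − 300.00/530.15 = 0.4341.

η ≈ 0.4341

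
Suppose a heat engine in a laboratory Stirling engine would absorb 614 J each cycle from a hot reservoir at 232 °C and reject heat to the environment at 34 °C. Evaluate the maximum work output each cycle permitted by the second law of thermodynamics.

T_H = 232 °C → 232 + 273.15 = 505.15 K.
T_C = 34 °C → 34 + 273.15 = 307.15 K.
The upper bound on efficiency is η_max = 1 − T_C/T_H = 1 − 307.15/505.15 = 0.3920.
W_max = η_max · Q_H = 0.3920 × 614 = 241 J.

W_max ≈ 241 J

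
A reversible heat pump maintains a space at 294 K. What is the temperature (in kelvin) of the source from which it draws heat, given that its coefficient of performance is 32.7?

COP_HP = T_H/(T_H − T_C) ⇒ T_C = T_H·(COP_HP − 1)/COP_HP = 294.00 × (32.7 − 1)/32.7 = 285.0 K.

T_C ≈ 285.0 K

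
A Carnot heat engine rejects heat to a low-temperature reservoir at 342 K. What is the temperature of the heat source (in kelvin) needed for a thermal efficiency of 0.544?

From η = 1 − T_C/T_H, solving for T_H gives T_H = T_C/(1 − η) = 342.00/(1 − 0.544) = 750.0 K.

T_H ≈ 750.0 K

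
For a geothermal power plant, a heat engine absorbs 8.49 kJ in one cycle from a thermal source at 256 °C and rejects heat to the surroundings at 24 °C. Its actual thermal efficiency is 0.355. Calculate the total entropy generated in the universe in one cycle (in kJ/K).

T_H = 256 °C → 256 + 273.15 = 529.15 K.
T_C = 24 °C → 24 + 273.15 = 297.15 K.
W = η·Q_H = 0.355 × 8.49 = 3.014 kJ, so Q_C = Q_H − W = 5.476 kJ.
Entropy balance on the reservoirs: −Q_H/T_H = -0.01604 kJ/K, +Q_C/T_C = 0.01843 kJ/K.
ΔS_univ = −Q_H/T_H + Q_C/T_C = 0.00238 kJ/K (> 0, since η = 0.355 < η_Carnot = 0.438).

ΔS_univ ≈ 0.00238 kJ/K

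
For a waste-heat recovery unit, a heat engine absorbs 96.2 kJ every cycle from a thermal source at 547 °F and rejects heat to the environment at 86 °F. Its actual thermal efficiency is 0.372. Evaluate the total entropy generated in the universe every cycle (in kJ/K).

ΔS_univ ≈ 0.02727 kJ/K

T_H = 547 °F → (547 − 32) × 5/9 = 286.11 °C = 559.26 K.
T_C = 86 °F → (86 − 32) × 5/9 = 30.00 °C = 303.15 K.
W = η·Q_H = 0.372 × 96.2 = 35.79 kJ, so Q_C = Q_H − W = 60.41 kJ.
The hot reservoir loses entropy Q_H/T_H = 96.2/559.26 = 0.1720 kJ/K; the cold reservoir gains Q_C/T_C = 60.41/303.15 = 0.1993 kJ/K.
ΔS_univ = −Q_H/T_H + Q_C/T_C = 0.02727 kJ/K (> 0, since η = 0.372 < η_Carnot = 0.458).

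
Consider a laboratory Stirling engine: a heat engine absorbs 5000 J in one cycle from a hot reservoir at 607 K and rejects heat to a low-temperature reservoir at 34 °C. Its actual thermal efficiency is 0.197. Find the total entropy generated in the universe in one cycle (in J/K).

T_C = 34 °C → 34 + 273.15 = 307.15 K.
W = η·Q_H = 0.197 × 5000 = 985.0 J, so Q_C = Q_H − W = 4015 J.
Entropy balance on the reservoirs: −Q_H/T_H = -8.237 J/K, +Q_C/T_C = 13.07 J/K.
ΔS_univ = −Q_H/T_H + Q_C/T_C = 4.83 J/K (> 0, since η = 0.197 < η_Carnot = 0.494).

ΔS_univ ≈ 4.83 J/K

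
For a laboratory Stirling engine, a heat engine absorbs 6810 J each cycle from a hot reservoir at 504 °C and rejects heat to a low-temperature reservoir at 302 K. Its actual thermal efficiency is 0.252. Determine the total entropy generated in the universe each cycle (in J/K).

ΔS_univ ≈ 8.104 J/K

T_H = 504 °C → 504 + 273.15 = 777.15 K.
W = η·Q_H = 0.252 × 6810 = 1716 J, so Q_C = Q_H − W = 5094 J.
The hot reservoir loses entropy Q_H/T_H = 6810/777.15 = 8.763 J/K; the cold reservoir gains Q_C/T_C = 5094/302.00 = 16.87 J/K.
ΔS_univ = −Q_H/T_H + Q_C/T_C = 8.104 J/K (> 0, since η = 0.252 < η_Carnot = 0.611).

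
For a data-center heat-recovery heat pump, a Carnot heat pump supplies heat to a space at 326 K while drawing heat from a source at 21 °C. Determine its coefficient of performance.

COP_HP ≈ 10.2

T_C = 21 °C → 21 + 273.15 = 294.15 K.
For a reversible heat pump, COP_HP = T_H/(T_H − T_C) = 326.00/(326.00 − 294.15) = 10.2.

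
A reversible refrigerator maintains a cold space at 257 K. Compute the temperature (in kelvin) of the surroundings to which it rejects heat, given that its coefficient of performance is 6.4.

COP_R = T_C/(T_H − T_C) ⇒ T_H = T_C·(1 + 1/COP_R) = 257.00 × (1 + 1/6.4) = 297.2 K.

T_H ≈ 297.2 K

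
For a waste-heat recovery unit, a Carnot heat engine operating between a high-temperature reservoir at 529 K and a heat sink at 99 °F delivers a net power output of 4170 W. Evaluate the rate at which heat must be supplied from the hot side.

Q̇_H ≈ 10100 W

T_C = 99 °F → (99 − 32) × 5/9 = 37.22 °C = 310.37 K.
The Carnot efficiency is η = 1 − T_C/T_H = 1 − 310.37/529.00 = 0.4133.
Q_H = W/η = 4170/0.4133 = 10100 W.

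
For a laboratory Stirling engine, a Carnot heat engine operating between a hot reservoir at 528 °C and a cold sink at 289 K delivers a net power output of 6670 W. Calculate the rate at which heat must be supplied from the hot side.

Q̇_H ≈ 10400 W

T_H = 528 °C → 528 + 273.15 = 801.15 K.
η_rev = 1 − T_C/T_H = 1 − 289.00/801.15 = 0.6393.
Q_H = W/η = 6670/0.6393 = 10400 W.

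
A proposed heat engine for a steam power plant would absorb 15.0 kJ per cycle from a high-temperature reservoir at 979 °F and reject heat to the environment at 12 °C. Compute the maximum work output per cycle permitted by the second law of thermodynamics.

T_H = 979 °F → (979 − 32) × 5/9 = 526.11 °C = 799.26 K.
T_C = 12 °C → 12 + 273.15 = 285.15 K.
The upper bound on efficiency is η_max = 1 − T_C/T_H = 1 − 285.15/799.26 = 0.6432.
W_max = η_max · Q_H = 0.6432 × 15.0 = 9.65 kJ.

W_max ≈ 9.65 kJ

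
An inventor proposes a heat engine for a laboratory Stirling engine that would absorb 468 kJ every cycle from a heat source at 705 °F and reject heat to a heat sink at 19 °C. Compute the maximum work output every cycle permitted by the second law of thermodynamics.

T_H = 705 °F → (705 − 32) × 5/9 = 373.89 °C = 647.04 K.
T_C = 19 °C → 19 + 273.15 = 292.15 K.
No engine can exceed the Carnot limit: η_max = 1 − T_C/T_H = 1 − 292.15/647.04 = 0.5485.
W_max = η_max · Q_H = 0.5485 × 468 = 257 kJ.

W_max ≈ 257 kJ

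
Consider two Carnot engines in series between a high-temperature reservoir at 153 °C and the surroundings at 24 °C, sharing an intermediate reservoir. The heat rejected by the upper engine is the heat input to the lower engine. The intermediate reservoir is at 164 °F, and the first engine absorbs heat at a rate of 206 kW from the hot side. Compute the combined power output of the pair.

T_H = 153 °C → 153 + 273.15 = 426.15 K.
T_C = 24 °C → 24 + 273.15 = 297.15 K.
Two reversible stages in series are equivalent to a single Carnot engine between T_H and T_C, so η_total = 1 − T_C/T_H = 1 − 297.15/426.15 = 0.3027.
W_total = η_total · Q_H = 0.3027 × 206 = 62.4 kW.

Ẇ_total ≈ 62.4 kW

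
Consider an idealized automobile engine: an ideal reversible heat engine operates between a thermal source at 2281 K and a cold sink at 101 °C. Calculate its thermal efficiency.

η ≈ 0.836

T_C = 101 °C → 101 + 273.15 = 374.15 K.
Since the cycle is reversible, η = 1 − T_C/T_H = 1 − 374.15/2281.00 = 0.836.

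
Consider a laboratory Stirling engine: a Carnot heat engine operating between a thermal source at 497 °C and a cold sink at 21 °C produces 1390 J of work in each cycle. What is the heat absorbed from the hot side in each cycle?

T_H = 497 °C → 497 + 273.15 = 770.15 K.
T_C = 21 °C → 21 + 273.15 = 294.15 K.
For a reversible engine, η = 1 − T_C/T_H = 1 − 294.15/770.15 = 0.6181.
Q_H = W/η = 1390/0.6181 = 2249 J.

Q_H ≈ 2249 J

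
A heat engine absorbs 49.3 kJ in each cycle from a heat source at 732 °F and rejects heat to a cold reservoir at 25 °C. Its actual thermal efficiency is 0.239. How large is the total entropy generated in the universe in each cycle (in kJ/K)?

ΔS_univ ≈ 0.05137 kJ/K

T_H = 732 °F → (732 − 32) × 5/9 = 388.89 °C = 662.04 K.
T_C = 25 °C → 25 + 273.15 = 298.15 K.
W = η·Q_H = 0.239 × 49.3 = 11.78 kJ, so Q_C = Q_H − W = 37.52 kJ.
The hot reservoir loses entropy Q_H/T_H = 49.3/662.04 = 0.07447 kJ/K; the cold reservoir gains Q_C/T_C = 37.52/298.15 = 0.1258 kJ/K.
ΔS_univ = −Q_H/T_H + Q_C/T_C = 0.05137 kJ/K (> 0, since η = 0.239 < η_Carnot = 0.550).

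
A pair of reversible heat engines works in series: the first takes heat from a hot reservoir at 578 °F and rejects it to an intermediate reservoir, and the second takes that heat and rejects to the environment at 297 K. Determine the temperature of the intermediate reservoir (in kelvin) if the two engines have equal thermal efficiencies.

T_m ≈ 414 K

T_H = 578 °F → (578 − 32) × 5/9 = 303.33 °C = 576.48 K.
Equal efficiencies require 1 − T_m/T_H = 1 − T_C/T_m, i.e. T_m/T_H = T_C/T_m, so T_m = √(T_H·T_C) = √(576.48 × 297.00) = 414 K.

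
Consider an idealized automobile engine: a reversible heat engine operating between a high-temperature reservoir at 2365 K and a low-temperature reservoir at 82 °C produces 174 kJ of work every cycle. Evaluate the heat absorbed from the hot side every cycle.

T_C = 82 °C → 82 + 273.15 = 355.15 K.
η_rev = 1 − T_C/T_H = 1 − 355.15/2365.00 = 0.8498.
Q_H = W/η = 174/0.8498 = 205 kJ.

Q_H ≈ 205 kJ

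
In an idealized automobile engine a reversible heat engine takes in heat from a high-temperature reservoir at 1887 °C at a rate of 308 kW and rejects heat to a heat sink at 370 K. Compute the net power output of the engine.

Ẇ ≈ 255.2 kW

T_H = 1887 °C → 1887 + 273.15 = 2160.15 K.
Carnot efficiency: η = 1 − T_C/T_H = 1 − 370.00/2160.15 = 0.8287.
W = η·Q_H = 0.8287 × 308 = 255.2 kW.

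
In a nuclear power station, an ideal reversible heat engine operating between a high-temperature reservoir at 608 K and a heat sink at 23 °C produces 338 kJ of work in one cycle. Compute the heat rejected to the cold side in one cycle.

T_C = 23 °C → 23 + 273.15 = 296.15 K.
Carnot efficiency: η = 1 − T_C/T_H = 1 − 296.15/608.00 = 0.5129.
Since Q_C/Q_H = T_C/T_H and Q_H = W/η, Q_C = W·T_C/(T_H − T_C) = 338 × 296.15/311.85 = 321 kJ.

Q_C ≈ 321 kJ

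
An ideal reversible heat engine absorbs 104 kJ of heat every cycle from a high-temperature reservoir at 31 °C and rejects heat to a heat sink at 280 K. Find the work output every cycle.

T_H = 31 °C → 31 + 273.15 = 304.15 K.
For a reversible engine, η = 1 − T_C/T_H = 1 − 280.00/304.15 = 0.0794.
W = η·Q_H = 0.0794 × 104 = 8.26 kJ.

W ≈ 8.26 kJ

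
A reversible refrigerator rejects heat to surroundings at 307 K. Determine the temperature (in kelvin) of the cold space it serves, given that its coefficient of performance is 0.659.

COP_R = T_C/(T_H − T_C) ⇒ T_C = T_H·COP_R/(1 + COP_R) = 307.00 × 0.659/(1 + 0.659) = 121.9 K.

T_C ≈ 121.9 K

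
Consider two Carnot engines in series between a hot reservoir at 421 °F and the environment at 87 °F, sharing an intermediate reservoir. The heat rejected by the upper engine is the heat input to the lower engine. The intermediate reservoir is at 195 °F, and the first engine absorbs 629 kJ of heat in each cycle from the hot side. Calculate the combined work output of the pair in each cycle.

T_H = 421 °F → (421 − 32) × 5/9 = 216.11 °C = 489.26 K.
T_C = 87 °F → (87 − 32) × 5/9 = 30.56 °C = 303.71 K.
Two reversible stages in series are equivalent to a single Carnot engine between T_H and T_C, so η_total = 1 − T_C/T_H = 1 − 303.71/489.26 = 0.3793.
W_total = η_total · Q_H = 0.3793 × 629 = 238.6 kJ.

W_total ≈ 238.6 kJ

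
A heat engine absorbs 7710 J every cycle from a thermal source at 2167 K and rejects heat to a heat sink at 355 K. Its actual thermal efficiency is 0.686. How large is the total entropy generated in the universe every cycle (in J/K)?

ΔS_univ ≈ 3.26 J/K

W = η·Q_H = 0.686 × 7710 = 5289 J, so Q_C = Q_H − W = 2421 J.
Entropy balance on the reservoirs: −Q_H/T_H = -3.558 J/K, +Q_C/T_C = 6.820 J/K.
ΔS_univ = −Q_H/T_H + Q_C/T_C = 3.26 J/K (> 0, since η = 0.686 < η_Carnot = 0.836).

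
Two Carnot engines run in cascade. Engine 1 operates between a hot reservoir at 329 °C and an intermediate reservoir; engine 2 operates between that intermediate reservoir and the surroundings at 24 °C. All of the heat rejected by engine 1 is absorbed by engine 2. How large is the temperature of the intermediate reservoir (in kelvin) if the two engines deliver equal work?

T_H = 329 °C → 329 + 273.15 = 602.15 K.
T_C = 24 °C → 24 + 273.15 = 297.15 K.
For reversible stages Q_m = Q_H·(T_m/T_H). Setting W₁ = Q_H(1 − T_m/T_H) equal to W₂ = Q_m(1 − T_C/T_m) = Q_H·(T_m − T_C)/T_H gives T_H − T_m = T_m − T_C, so T_m = (T_H + T_C)/2 = (602.15 + 297.15)/2 = 449.6 K.

T_m ≈ 449.6 K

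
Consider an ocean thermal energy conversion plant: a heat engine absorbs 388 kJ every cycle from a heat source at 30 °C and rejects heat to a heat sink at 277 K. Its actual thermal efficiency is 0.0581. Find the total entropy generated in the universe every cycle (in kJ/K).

ΔS_univ ≈ 0.03945 kJ/K

T_H = 30 °C → 30 + 273.15 = 303.15 K.
W = η·Q_H = 0.0581 × 388 = 22.54 kJ, so Q_C = Q_H − W = 365.5 kJ.
The hot reservoir loses entropy Q_H/T_H = 388/303.15 = 1.280 kJ/K; the cold reservoir gains Q_C/T_C = 365.5/277.00 = 1.319 kJ/K.
ΔS_univ = −Q_H/T_H + Q_C/T_C = 0.03945 kJ/K (> 0, since η = 0.0581 < η_Carnot = 0.086).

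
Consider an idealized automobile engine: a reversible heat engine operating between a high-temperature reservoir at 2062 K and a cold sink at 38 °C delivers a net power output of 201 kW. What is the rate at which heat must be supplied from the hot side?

Q̇_H ≈ 236.7 kW

T_C = 38 °C → 38 + 273.15 = 311.15 K.
The Carnot efficiency is η = 1 − T_C/T_H = 1 − 311.15/2062.00 = 0.8491.
Q_H = W/η = 201/0.8491 = 236.7 kW.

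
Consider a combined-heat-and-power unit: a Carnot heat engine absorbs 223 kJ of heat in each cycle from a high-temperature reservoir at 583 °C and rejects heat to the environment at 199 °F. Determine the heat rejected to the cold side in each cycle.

T_H = 583 °C → 583 + 273.15 = 856.15 K.
T_C = 199 °F → (199 − 32) × 5/9 = 92.78 °C = 365.93 K.
η_rev = 1 − T_C/T_H = 1 − 365.93/856.15 = 0.5726.
For a reversible cycle Q_C/Q_H = T_C/T_H, so Q_C = 223 × 365.93/856.15 = 95.31 kJ.

Q_C ≈ 95.31 kJ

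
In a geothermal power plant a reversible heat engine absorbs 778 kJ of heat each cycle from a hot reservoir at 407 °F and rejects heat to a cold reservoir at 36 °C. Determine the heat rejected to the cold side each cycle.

Q_C ≈ 500 kJ

T_H = 407 °F → (407 − 32) × 5/9 = 208.33 °C = 481.48 K.
T_C = 36 °C → 36 + 273.15 = 309.15 K.
Since the cycle is reversible, η = 1 − T_C/T_H = 1 − 309.15/481.48 = 0.3579.
For a reversible cycle Q_C/Q_H = T_C/T_H, so Q_C = 778 × 309.15/481.48 = 500 kJ.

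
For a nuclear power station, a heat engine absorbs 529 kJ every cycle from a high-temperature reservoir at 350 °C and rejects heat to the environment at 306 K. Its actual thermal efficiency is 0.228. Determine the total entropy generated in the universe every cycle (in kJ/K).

T_H = 350 °C → 350 + 273.15 = 623.15 K.
W = η·Q_H = 0.228 × 529 = 120.6 kJ, so Q_C = Q_H − W = 408.4 kJ.
Reservoir entropy changes: ΔS_H = −Q_H/T_H = −529/623.15 = -0.8489 kJ/K and ΔS_C = +Q_C/T_C = 408.4/306.00 = 1.335 kJ/K.
ΔS_univ = −Q_H/T_H + Q_C/T_C = 0.4857 kJ/K (> 0, since η = 0.228 < η_Carnot = 0.509).

ΔS_univ ≈ 0.4857 kJ/K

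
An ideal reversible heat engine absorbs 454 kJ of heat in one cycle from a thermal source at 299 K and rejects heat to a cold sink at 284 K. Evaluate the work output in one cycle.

W ≈ 22.8 kJ

Carnot efficiency: η = 1 − T_C/T_H = 1 − 284.00/299.00 = 0.0502.
W = η·Q_H = 0.0502 × 454 = 22.8 kJ.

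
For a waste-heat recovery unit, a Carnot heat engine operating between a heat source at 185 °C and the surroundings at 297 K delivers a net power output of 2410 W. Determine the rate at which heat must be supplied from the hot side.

T_H = 185 °C → 185 + 273.15 = 458.15 K.
The Carnot efficiency is η = 1 − T_C/T_H = 1 − 297.00/458.15 = 0.3517.
Q_H = W/η = 2410/0.3517 = 6850 W.

Q̇_H ≈ 6850 W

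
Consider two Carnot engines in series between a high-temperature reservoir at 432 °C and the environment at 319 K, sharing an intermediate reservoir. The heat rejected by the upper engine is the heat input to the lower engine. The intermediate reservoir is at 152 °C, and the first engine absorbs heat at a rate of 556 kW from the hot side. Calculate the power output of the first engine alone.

T_H = 432 °C → 432 + 273.15 = 705.15 K.
T_m = 152 °C → 152 + 273.15 = 425.15 K.
First-stage efficiency η₁ = 1 − T_m/T_H = 1 − 425.15/705.15 = 0.3971.
W₁ = η₁·Q_H = 0.3971 × 556 = 221 kW.

Ẇ₁ ≈ 221 kW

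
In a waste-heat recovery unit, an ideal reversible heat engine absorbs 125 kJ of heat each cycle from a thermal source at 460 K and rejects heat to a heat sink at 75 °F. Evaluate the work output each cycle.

T_C = 75 °F → (75 − 32) × 5/9 = 23.89 °C = 297.04 K.
For a reversible engine, η = 1 − T_C/T_H = 1 − 297.04/460.00 = 0.3543.
W = η·Q_H = 0.3543 × 125 = 44.3 kJ.

W ≈ 44.3 kJ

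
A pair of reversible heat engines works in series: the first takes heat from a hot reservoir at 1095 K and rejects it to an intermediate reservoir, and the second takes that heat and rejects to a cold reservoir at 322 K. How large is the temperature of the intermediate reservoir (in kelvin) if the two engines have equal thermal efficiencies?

T_m ≈ 594 K

Equal efficiencies require 1 − T_m/T_H = 1 − T_C/T_m, i.e. T_m/T_H = T_C/T_m, so T_m = √(T_H·T_C) = √(1095.00 × 322.00) = 594 K.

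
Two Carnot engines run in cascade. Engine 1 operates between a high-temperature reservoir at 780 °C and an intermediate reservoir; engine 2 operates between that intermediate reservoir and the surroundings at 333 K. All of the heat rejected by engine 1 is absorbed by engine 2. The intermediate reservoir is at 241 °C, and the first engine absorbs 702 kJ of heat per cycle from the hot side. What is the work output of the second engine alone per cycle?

T_H = 780 °C → 780 + 273.15 = 1053.15 K.
T_m = 241 °C → 241 + 273.15 = 514.15 K.
Heat entering the second stage: Q_m = Q_H·(T_m/T_H) = 702 × 514.15/1053.15 = 342.7 kJ.
Second-stage efficiency η₂ = 1 − T_C/T_m = 1 − 333.00/514.15 = 0.3523, so W₂ = η₂·Q_m = 120.7 kJ.

W₂ ≈ 120.7 kJ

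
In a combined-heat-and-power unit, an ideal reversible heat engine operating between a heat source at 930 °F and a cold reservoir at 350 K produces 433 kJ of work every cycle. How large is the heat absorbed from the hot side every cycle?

Q_H ≈ 792 kJ

T_H = 930 °F → (930 − 32) × 5/9 = 498.89 °C = 772.04 K.
Carnot efficiency: η = 1 − T_C/T_H = 1 − 350.00/772.04 = 0.5467.
Q_H = W/η = 433/0.5467 = 792 kJ.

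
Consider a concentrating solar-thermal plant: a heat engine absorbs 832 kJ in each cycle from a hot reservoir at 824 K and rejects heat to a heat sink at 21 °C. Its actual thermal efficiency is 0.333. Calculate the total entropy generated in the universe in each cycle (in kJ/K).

T_C = 21 °C → 21 + 273.15 = 294.15 K.
W = η·Q_H = 0.333 × 832 = 277.1 kJ, so Q_C = Q_H − W = 554.9 kJ.
Reservoir entropy changes: ΔS_H = −Q_H/T_H = −832/824.00 = -1.010 kJ/K and ΔS_C = +Q_C/T_C = 554.9/294.15 = 1.887 kJ/K.
ΔS_univ = −Q_H/T_H + Q_C/T_C = 0.8769 kJ/K (> 0, since η = 0.333 < η_Carnot = 0.643).

ΔS_univ ≈ 0.8769 kJ/K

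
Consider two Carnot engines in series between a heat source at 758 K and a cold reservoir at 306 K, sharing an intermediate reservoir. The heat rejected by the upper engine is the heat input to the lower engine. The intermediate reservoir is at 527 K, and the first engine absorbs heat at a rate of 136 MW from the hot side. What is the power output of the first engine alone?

Ẇ₁ ≈ 41.4 MW

First-stage efficiency η₁ = 1 − T_m/T_H = 1 − 527.00/758.00 = 0.3047.
W₁ = η₁·Q_H = 0.3047 × 136 = 41.4 MW.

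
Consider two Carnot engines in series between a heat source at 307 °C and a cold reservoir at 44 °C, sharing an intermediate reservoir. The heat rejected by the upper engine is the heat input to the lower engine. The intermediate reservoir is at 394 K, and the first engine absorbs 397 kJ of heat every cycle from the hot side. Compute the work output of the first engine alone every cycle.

W₁ ≈ 127.4 kJ

T_H = 307 °C → 307 + 273.15 = 580.15 K.
T_C = 44 °C → 44 + 273.15 = 317.15 K.
First-stage efficiency η₁ = 1 − T_m/T_H = 1 − 394.00/580.15 = 0.3209.
W₁ = η₁·Q_H = 0.3209 × 397 = 127.4 kJ.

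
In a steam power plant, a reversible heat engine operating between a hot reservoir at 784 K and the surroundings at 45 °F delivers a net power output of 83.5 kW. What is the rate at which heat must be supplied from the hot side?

T_C = 45 °F → (45 − 32) × 5/9 = 7.22 °C = 280.37 K.
Carnot efficiency: η = 1 − T_C/T_H = 1 − 280.37/784.00 = 0.6424.
Q_H = W/η = 83.5/0.6424 = 130.0 kW.

Q̇_H ≈ 130.0 kW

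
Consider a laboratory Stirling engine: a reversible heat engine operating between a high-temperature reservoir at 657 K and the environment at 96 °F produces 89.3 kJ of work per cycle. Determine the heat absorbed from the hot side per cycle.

Q_H ≈ 168 kJ

T_C = 96 °F → (96 − 32) × 5/9 = 35.56 °C = 308.71 K.
Carnot efficiency: η = 1 − T_C/T_H = 1 − 308.71/657.00 = 0.5301.
Q_H = W/η = 89.3/0.5301 = 168 kJ.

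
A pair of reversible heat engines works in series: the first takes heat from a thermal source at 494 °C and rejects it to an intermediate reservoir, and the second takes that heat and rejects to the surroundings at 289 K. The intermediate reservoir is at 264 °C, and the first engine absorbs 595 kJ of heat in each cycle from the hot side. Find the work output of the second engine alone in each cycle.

W₂ ≈ 192.5 kJ

T_H = 494 °C → 494 + 273.15 = 767.15 K.
T_m = 264 °C → 264 + 273.15 = 537.15 K.
Heat entering the second stage: Q_m = Q_H·(T_m/T_H) = 595 × 537.15/767.15 = 416.6 kJ.
Second-stage efficiency η₂ = 1 − T_C/T_m = 1 − 289.00/537.15 = 0.4620, so W₂ = η₂·Q_m = 192.5 kJ.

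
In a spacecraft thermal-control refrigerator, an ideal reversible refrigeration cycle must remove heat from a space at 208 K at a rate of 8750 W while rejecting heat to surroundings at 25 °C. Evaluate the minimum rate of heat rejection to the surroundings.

Q̇_H ≈ 12500 W

T_H = 25 °C → 25 + 273.15 = 298.15 K.
For a reversible cycle Q_H/Q_C = T_H/T_C, so Q_H = Q_C·T_H/T_C = 8750 × 298.15/208.00 = 12500 W.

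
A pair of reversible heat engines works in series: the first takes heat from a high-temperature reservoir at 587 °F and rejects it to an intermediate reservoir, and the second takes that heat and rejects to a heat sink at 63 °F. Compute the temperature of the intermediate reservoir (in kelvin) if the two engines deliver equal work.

T_H = 587 °F → (587 − 32) × 5/9 = 308.33 °C = 581.48 K.
T_C = 63 °F → (63 − 32) × 5/9 = 17.22 °C = 290.37 K.
For reversible stages Q_m = Q_H·(T_m/T_H). Setting W₁ = Q_H(1 − T_m/T_H) equal to W₂ = Q_m(1 − T_C/T_m) = Q_H·(T_m − T_C)/T_H gives T_H − T_m = T_m − T_C, so T_m = (T_H + T_C)/2 = (581.48 + 290.37)/2 = 436 K.

T_m ≈ 436 K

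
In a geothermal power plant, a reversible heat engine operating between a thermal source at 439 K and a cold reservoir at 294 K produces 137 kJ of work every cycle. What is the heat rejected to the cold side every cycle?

For a reversible engine, η = 1 − T_C/T_H = 1 − 294.00/439.00 = 0.3303.
Since Q_C/Q_H = T_C/T_H and Q_H = W/η, Q_C = W·T_C/(T_H − T_C) = 137 × 294.00/145.00 = 278 kJ.

Q_C ≈ 278 kJ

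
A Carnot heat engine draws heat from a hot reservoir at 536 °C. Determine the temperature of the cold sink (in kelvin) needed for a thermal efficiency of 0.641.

T_H = 536 °C → 536 + 273.15 = 809.15 K.
From η = 1 − T_C/T_H, T_C = T_H·(1 − η) = 809.15 × (1 − 0.641) = 290 K.

T_C ≈ 290 K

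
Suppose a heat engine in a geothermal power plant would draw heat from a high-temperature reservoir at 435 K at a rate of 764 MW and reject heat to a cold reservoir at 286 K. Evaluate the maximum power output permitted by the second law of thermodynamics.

No engine can exceed the Carnot limit: η_max = 1 − T_C/T_H = 1 − 286.00/435.00 = 0.3425.
W_max = η_max · Q_H = 0.3425 × 764 = 262 MW.

Ẇ_max ≈ 262 MW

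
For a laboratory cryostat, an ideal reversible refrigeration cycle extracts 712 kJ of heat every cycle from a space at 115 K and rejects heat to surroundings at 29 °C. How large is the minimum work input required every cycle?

W_in ≈ 1159 kJ

T_H = 29 °C → 29 + 273.15 = 302.15 K.
For a reversible refrigerator, COP_R = T_C/(T_H − T_C) = 115.00/187.15 = 0.6145.
W = Q_C/COP_R = 712/0.6145 = 1159 kJ.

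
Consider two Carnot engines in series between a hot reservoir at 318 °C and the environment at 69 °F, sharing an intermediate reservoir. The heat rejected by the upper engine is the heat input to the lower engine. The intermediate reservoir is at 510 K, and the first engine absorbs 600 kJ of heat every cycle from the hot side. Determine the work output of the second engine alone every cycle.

T_H = 318 °C → 318 + 273.15 = 591.15 K.
T_C = 69 °F → (69 − 32) × 5/9 = 20.56 °C = 293.71 K.
Heat entering the second stage: Q_m = Q_H·(T_m/T_H) = 600 × 510.00/591.15 = 518 kJ.
Second-stage efficiency η₂ = 1 − T_C/T_m = 1 − 293.71/510.00 = 0.4241, so W₂ = η₂·Q_m = 220 kJ.

W₂ ≈ 220 kJ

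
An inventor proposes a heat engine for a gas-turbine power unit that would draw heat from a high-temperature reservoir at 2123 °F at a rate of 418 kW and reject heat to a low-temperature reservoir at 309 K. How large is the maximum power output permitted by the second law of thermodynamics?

T_H = 2123 °F → (2123 − 32) × 5/9 = 1161.67 °C = 1434.82 K.
No engine can exceed the Carnot limit: η_max = 1 − T_C/T_H = 1 − 309.00/1434.82 = 0.7846.
W_max = η_max · Q_H = 0.7846 × 418 = 328.0 kW.

Ẇ_max ≈ 328.0 kW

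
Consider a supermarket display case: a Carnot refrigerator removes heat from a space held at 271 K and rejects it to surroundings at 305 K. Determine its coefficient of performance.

COP_R ≈ 7.97

Carnot COP: COP_R = T_C/(T_H − T_C) = 271.00/(305.00 − 271.00) = 7.97.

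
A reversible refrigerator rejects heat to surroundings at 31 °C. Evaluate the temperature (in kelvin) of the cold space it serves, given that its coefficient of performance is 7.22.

T_H = 31 °C → 31 + 273.15 = 304.15 K.
COP_R = T_C/(T_H − T_C) ⇒ T_C = T_H·COP_R/(1 + COP_R) = 304.15 × 7.22/(1 + 7.22) = 267 K.

T_C ≈ 267 K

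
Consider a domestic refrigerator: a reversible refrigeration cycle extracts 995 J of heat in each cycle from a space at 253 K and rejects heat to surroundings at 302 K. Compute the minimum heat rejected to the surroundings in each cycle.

For a reversible cycle Q_H/Q_C = T_H/T_C, so Q_H = Q_C·T_H/T_C = 995 × 302.00/253.00 = 1190 J.

Q_H ≈ 1190 J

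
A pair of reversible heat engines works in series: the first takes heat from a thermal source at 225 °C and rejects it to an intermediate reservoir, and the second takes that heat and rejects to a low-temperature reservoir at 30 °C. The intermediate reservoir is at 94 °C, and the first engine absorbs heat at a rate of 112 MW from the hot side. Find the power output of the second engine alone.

T_H = 225 °C → 225 + 273.15 = 498.15 K.
T_C = 30 °C → 30 + 273.15 = 303.15 K.
T_m = 94 °C → 94 + 273.15 = 367.15 K.
Heat entering the second stage: Q_m = Q_H·(T_m/T_H) = 112 × 367.15/498.15 = 82.55 MW.
Second-stage efficiency η₂ = 1 − T_C/T_m = 1 − 303.15/367.15 = 0.1743, so W₂ = η₂·Q_m = 14.39 MW.

Ẇ₂ ≈ 14.39 MW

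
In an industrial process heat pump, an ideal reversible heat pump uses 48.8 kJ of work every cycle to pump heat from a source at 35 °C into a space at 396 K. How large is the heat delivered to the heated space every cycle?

Q_H ≈ 220 kJ

T_C = 35 °C → 35 + 273.15 = 308.15 K.
For a reversible heat pump, COP_HP = T_H/(T_H − T_C) = 396.00/87.85 = 4.5077.
Q_H = COP_HP · W = 4.5077 × 48.8 = 220 kJ.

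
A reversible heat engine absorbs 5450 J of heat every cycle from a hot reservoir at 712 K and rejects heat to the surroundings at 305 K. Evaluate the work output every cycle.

Carnot efficiency: η = 1 − T_C/T_H = 1 − 305.00/712.00 = 0.5716.
W = η·Q_H = 0.5716 × 5450 = 3120 J.

W ≈ 3120 J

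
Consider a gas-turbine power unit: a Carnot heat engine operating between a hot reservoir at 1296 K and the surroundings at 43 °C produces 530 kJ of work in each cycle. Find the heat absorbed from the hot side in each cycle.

Q_H ≈ 701.0 kJ

T_C = 43 °C → 43 + 273.15 = 316.15 K.
Carnot efficiency: η = 1 − T_C/T_H = 1 − 316.15/1296.00 = 0.7561.
Q_H = W/η = 530/0.7561 = 701.0 kJ.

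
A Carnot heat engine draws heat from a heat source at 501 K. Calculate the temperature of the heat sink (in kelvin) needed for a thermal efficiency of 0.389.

T_C ≈ 306.1 K

From η = 1 − T_C/T_H, T_C = T_H·(1 − η) = 501.00 × (1 − 0.389) = 306.1 K.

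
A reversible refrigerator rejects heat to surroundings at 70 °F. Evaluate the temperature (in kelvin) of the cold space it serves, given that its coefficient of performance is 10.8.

T_C ≈ 269 K

T_H = 70 °F → (70 − 32) × 5/9 = 21.11 °C = 294.26 K.
COP_R = T_C/(T_H − T_C) ⇒ T_C = T_H·COP_R/(1 + COP_R) = 294.26 × 10.8/(1 + 10.8) = 269 K.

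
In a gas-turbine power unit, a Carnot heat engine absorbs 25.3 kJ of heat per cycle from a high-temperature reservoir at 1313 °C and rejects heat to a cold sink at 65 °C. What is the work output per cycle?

T_H = 1313 °C → 1313 + 273.15 = 1586.15 K.
T_C = 65 °C → 65 + 273.15 = 338.15 K.
η_rev = 1 − T_C/T_H = 1 − 338.15/1586.15 = 0.7868.
W = η·Q_H = 0.7868 × 25.3 = 19.9 kJ.

W ≈ 19.9 kJ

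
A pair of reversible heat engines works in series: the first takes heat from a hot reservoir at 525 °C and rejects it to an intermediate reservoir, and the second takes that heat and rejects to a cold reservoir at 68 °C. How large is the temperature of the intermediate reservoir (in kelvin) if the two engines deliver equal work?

T_m ≈ 570 K

T_H = 525 °C → 525 + 273.15 = 798.15 K.
T_C = 68 °C → 68 + 273.15 = 341.15 K.
For reversible stages Q_m = Q_H·(T_m/T_H). Setting W₁ = Q_H(1 − T_m/T_H) equal to W₂ = Q_m(1 − T_C/T_m) = Q_H·(T_m − T_C)/T_H gives T_H − T_m = T_m − T_C, so T_m = (T_H + T_C)/2 = (798.15 + 341.15)/2 = 570 K.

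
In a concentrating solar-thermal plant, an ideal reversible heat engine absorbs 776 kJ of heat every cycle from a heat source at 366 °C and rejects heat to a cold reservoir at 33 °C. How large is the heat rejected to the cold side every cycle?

T_H = 366 °C → 366 + 273.15 = 639.15 K.
T_C = 33 °C → 33 + 273.15 = 306.15 K.
Carnot efficiency: η = 1 − T_C/T_H = 1 − 306.15/639.15 = 0.5210.
For a reversible cycle Q_C/Q_H = T_C/T_H, so Q_C = 776 × 306.15/639.15 = 372 kJ.

Q_C ≈ 372 kJ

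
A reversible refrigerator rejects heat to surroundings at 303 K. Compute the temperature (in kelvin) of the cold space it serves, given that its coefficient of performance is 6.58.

COP_R = T_C/(T_H − T_C) ⇒ T_C = T_H·COP_R/(1 + COP_R) = 303.00 × 6.58/(1 + 6.58) = 263.0 K.

T_C ≈ 263.0 K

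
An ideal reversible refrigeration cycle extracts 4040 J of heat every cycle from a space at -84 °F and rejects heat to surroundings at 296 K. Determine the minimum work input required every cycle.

T_C = -84 °F → (-84 − 32) × 5/9 = -64.44 °C = 208.71 K.
The reversible coefficient of performance is COP_R = T_C/(T_H − T_C) = 208.71/87.29 = 2.3908.
W = Q_C/COP_R = 4040/2.3908 = 1690 J.

W_in ≈ 1690 J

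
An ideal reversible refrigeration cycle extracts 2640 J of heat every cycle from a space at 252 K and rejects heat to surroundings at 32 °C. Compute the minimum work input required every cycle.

T_H = 32 °C → 32 + 273.15 = 305.15 K.
The reversible coefficient of performance is COP_R = T_C/(T_H − T_C) = 252.00/53.15 = 4.7413.
W = Q_C/COP_R = 2640/4.7413 = 556.8 J.

W_in ≈ 556.8 J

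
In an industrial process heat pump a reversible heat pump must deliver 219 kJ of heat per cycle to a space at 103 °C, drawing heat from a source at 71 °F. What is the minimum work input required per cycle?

W_in ≈ 47.4 kJ

T_H = 103 °C → 103 + 273.15 = 376.15 K.
T_C = 71 °F → (71 − 32) × 5/9 = 21.67 °C = 294.82 K.
Reversible heating COP: COP_HP = T_H/(T_H − T_C) = 376.15/81.33 = 4.6248.
W = Q_H/COP_HP = 219/4.6248 = 47.4 kJ.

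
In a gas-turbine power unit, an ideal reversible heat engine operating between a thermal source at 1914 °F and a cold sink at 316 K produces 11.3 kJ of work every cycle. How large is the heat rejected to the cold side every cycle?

T_H = 1914 °F → (1914 − 32) × 5/9 = 1045.56 °C = 1318.71 K.
Carnot efficiency: η = 1 − T_C/T_H = 1 − 316.00/1318.71 = 0.7604.
Since Q_C/Q_H = T_C/T_H and Q_H = W/η, Q_C = W·T_C/(T_H − T_C) = 11.3 × 316.00/1002.71 = 3.56 kJ.

Q_C ≈ 3.56 kJ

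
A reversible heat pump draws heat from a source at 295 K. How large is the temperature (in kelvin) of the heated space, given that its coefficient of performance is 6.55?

T_H ≈ 348 K

COP_HP = T_H/(T_H − T_C) ⇒ T_H = T_C·COP_HP/(COP_HP − 1) = 295.00 × 6.55/(6.55 − 1) = 348 K.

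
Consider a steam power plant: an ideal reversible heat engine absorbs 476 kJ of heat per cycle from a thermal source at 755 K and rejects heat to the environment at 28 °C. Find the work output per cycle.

W ≈ 286.1 kJ

T_C = 28 °C → 28 + 273.15 = 301.15 K.
Since the cycle is reversible, η = 1 − T_C/T_H = 1 − 301.15/755.00 = 0.6011.
W = η·Q_H = 0.6011 × 476 = 286.1 kJ.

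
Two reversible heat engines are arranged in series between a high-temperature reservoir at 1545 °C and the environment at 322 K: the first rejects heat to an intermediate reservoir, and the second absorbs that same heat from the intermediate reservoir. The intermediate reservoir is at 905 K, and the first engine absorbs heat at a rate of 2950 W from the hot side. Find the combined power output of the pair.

T_H = 1545 °C → 1545 + 273.15 = 1818.15 K.
Two reversible stages in series are equivalent to a single Carnot engine between T_H and T_C, so η_total = 1 − T_C/T_H = 1 − 322.00/1818.15 = 0.8229.
W_total = η_total · Q_H = 0.8229 × 2950 = 2430 W.

Ẇ_total ≈ 2430 W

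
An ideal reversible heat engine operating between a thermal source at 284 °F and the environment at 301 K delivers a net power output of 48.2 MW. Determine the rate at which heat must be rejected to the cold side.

Q̇_C ≈ 129.4 MW

T_H = 284 °F → (284 − 32) × 5/9 = 140.00 °C = 413.15 K.
The Carnot efficiency is η = 1 − T_C/T_H = 1 − 301.00/413.15 = 0.2715.
Since Q_C/Q_H = T_C/T_H and Q_H = W/η, Q_C = W·T_C/(T_H − T_C) = 48.2 × 301.00/112.15 = 129.4 MW.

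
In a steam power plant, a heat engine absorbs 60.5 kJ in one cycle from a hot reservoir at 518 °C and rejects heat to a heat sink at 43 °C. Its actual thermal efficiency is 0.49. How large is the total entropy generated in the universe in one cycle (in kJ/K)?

ΔS_univ ≈ 0.02113 kJ/K

T_H = 518 °C → 518 + 273.15 = 791.15 K.
T_C = 43 °C → 43 + 273.15 = 316.15 K.
W = η·Q_H = 0.49 × 60.5 = 29.64 kJ, so Q_C = Q_H − W = 30.86 kJ.
Reservoir entropy changes: ΔS_H = −Q_H/T_H = −60.5/791.15 = -0.07647 kJ/K and ΔS_C = +Q_C/T_C = 30.86/316.15 = 0.09760 kJ/K.
ΔS_univ = −Q_H/T_H + Q_C/T_C = 0.02113 kJ/K (> 0, since η = 0.49 < η_Carnot = 0.600).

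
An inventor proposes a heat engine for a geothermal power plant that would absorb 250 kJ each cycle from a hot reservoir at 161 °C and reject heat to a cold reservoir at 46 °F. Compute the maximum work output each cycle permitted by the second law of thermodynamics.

W_max ≈ 88.23 kJ

T_H = 161 °C → 161 + 273.15 = 434.15 K.
T_C = 46 °F → (46 − 32) × 5/9 = 7.78 °C = 280.93 K.
The upper bound on efficiency is η_max = 1 − T_C/T_H = 1 − 280.93/434.15 = 0.3529.
W_max = η_max · Q_H = 0.3529 × 250 = 88.23 kJ.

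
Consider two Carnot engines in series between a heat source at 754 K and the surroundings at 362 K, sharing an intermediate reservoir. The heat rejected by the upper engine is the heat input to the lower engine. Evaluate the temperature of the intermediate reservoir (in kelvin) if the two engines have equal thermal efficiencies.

Equal efficiencies require 1 − T_m/T_H = 1 − T_C/T_m, i.e. T_m/T_H = T_C/T_m, so T_m = √(T_H·T_C) = √(754.00 × 362.00) = 522.4 K.

T_m ≈ 522.4 K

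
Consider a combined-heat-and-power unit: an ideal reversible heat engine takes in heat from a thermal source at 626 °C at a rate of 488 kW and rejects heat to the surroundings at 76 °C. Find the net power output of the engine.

T_H = 626 °C → 626 + 273.15 = 899.15 K.
T_C = 76 °C → 76 + 273.15 = 349.15 K.
Carnot efficiency: η = 1 − T_C/T_H = 1 − 349.15/899.15 = 0.6117.
W = η·Q_H = 0.6117 × 488 = 299 kW.

Ẇ ≈ 299 kW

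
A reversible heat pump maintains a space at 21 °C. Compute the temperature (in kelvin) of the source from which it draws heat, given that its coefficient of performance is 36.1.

T_H = 21 °C → 21 + 273.15 = 294.15 K.
COP_HP = T_H/(T_H − T_C) ⇒ T_C = T_H·(COP_HP − 1)/COP_HP = 294.15 × (36.1 − 1)/36.1 = 286 K.

T_C ≈ 286 K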